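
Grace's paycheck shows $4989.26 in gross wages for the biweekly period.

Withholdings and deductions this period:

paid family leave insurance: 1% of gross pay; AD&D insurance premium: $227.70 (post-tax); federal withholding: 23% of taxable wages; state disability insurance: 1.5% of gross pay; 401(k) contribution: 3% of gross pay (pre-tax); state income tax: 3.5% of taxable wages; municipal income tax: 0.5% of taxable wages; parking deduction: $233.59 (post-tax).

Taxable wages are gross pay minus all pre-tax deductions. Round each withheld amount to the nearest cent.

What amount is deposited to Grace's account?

401(k) contribution: $4989.26 × 0.03 = $149.68
Taxable wages = $4989.26 − $149.68 = $4839.58
Federal withholding: $4839.58 × 0.23 = $1113.10
State income tax: $4839.58 × 0.035 = $169.39
Municipal income tax: $4839.58 × 0.005 = $24.20
State disability insurance: $4989.26 × 0.015 = $74.84
Paid family leave insurance: $4989.26 × 0.01 = $49.89
AD&D insurance premium: $227.70
Parking deduction: $233.59
Total deductions = $149.68 + $1113.10 + $169.39 + $24.20 + $74.84 + $49.89 + $227.70 + $233.59 = $2042.39
Net pay = $4989.26 − $2042.39 = $2946.87

$2946.87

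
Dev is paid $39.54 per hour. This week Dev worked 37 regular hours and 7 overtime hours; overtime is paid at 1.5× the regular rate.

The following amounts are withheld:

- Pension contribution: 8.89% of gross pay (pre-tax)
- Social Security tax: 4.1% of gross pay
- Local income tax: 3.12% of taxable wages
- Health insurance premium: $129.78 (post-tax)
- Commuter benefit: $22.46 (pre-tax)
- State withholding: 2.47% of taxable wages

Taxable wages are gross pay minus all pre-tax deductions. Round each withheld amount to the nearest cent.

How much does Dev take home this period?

Regular pay: 37 × $39.54 = $1462.98
Overtime pay: 7 × $39.54 × 1.5 = $415.17
Gross pay = $1462.98 + $415.17 = $1878.15
Commuter benefit: $22.46
Pension contribution: $1878.15 × 0.0889 = $166.97
Pre-tax total = $22.46 + $166.97 = $189.43
Taxable wages = $1878.15 − $189.43 = $1688.72
State withholding: $1688.72 × 0.0247 = $41.71
Local income tax: $1688.72 × 0.0312 = $52.69
Social Security tax: $1878.15 × 0.041 = $77.00
Health insurance premium: $129.78
Total deductions = $22.46 + $166.97 + $41.71 + $52.69 + $77.00 + $129.78 = $490.61
Net pay = $1878.15 − $490.61 = $1387.54

$1387.54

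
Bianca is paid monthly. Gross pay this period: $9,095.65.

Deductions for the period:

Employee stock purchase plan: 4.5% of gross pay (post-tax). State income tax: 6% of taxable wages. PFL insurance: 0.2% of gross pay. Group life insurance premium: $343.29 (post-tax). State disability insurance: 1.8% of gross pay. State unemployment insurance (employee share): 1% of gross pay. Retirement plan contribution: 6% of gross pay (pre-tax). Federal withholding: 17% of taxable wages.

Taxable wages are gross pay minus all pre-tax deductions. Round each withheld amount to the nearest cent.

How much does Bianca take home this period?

$5,557.98

Retirement plan contribution: $9,095.65 × 0.06 = $545.74
Taxable wages = $9,095.65 − $545.74 = $8,549.91
Federal withholding: $8,549.91 × 0.17 = $1,453.48
State income tax: $8,549.91 × 0.06 = $512.99
PFL insurance: $9,095.65 × 0.002 = $18.19
State unemployment insurance (employee share): $9,095.65 × 0.01 = $90.96
State disability insurance: $9,095.65 × 0.018 = $163.72
Group life insurance premium: $343.29
Employee stock purchase plan: $9,095.65 × 0.045 = $409.30
Total deductions = $545.74 + $1,453.48 + $512.99 + $18.19 + $90.96 + $163.72 + $343.29 + $409.30 = $3,537.67
Net pay = $9,095.65 − $3,537.67 = $5,557.98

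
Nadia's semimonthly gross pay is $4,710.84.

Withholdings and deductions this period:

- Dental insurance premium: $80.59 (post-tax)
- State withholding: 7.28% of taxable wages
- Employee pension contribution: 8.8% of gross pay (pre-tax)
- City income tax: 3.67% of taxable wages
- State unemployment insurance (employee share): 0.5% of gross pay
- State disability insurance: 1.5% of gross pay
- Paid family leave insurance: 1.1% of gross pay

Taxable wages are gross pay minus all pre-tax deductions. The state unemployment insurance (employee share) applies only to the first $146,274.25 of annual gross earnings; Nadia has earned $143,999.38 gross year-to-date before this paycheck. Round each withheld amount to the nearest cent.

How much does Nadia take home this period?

$3,611.41

Employee pension contribution: $4,710.84 × 0.088 = $414.55
Taxable wages = $4,710.84 − $414.55 = $4,296.29
State withholding: $4,296.29 × 0.0728 = $312.77
City income tax: $4,296.29 × 0.0367 = $157.67
Paid family leave insurance: $4,710.84 × 0.011 = $51.82
State unemployment insurance (employee share): only $146,274.25 − $143,999.38 = $2,274.87 of this check is subject → $2,274.87 × 0.005 = $11.37
State disability insurance: $4,710.84 × 0.015 = $70.66
Dental insurance premium: $80.59
Total deductions = $414.55 + $312.77 + $157.67 + $51.82 + $11.37 + $70.66 + $80.59 = $1,099.43
Net pay = $4,710.84 − $1,099.43 = $3,611.41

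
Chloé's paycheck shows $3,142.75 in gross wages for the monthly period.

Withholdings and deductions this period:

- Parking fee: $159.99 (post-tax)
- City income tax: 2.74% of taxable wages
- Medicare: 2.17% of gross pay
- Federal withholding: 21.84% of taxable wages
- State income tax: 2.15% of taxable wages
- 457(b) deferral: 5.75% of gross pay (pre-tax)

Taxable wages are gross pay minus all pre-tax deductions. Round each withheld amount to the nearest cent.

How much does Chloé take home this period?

$1,942.10

457(b) deferral: $3,142.75 × 0.0575 = $180.71
Taxable wages = $3,142.75 − $180.71 = $2,962.04
Federal withholding: $2,962.04 × 0.2184 = $646.91
City income tax: $2,962.04 × 0.0274 = $81.16
State income tax: $2,962.04 × 0.0215 = $63.68
Medicare: $3,142.75 × 0.0217 = $68.20
Parking fee: $159.99
Total deductions = $180.71 + $646.91 + $81.16 + $63.68 + $68.20 + $159.99 = $1,200.65
Net pay = $3,142.75 − $1,200.65 = $1,942.10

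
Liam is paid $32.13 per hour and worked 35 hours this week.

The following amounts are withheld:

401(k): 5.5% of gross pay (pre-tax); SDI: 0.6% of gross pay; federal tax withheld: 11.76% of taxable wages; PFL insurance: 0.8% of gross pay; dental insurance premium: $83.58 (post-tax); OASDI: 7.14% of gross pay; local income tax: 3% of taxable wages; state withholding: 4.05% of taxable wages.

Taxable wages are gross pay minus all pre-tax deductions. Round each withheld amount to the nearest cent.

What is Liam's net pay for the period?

Gross pay: 35 × $32.13 = $1124.55
401(k): $1124.55 × 0.055 = $61.85
Taxable wages = $1124.55 − $61.85 = $1062.70
Federal tax withheld: $1062.70 × 0.1176 = $124.97
Local income tax: $1062.70 × 0.03 = $31.88
State withholding: $1062.70 × 0.0405 = $43.04
PFL insurance: $1124.55 × 0.008 = $9.00
OASDI: $1124.55 × 0.0714 = $80.29
SDI: $1124.55 × 0.006 = $6.75
Dental insurance premium: $83.58
Total deductions = $61.85 + $124.97 + $31.88 + $43.04 + $9.00 + $80.29 + $6.75 + $83.58 = $441.36
Net pay = $1124.55 − $441.36 = $683.19

$683.19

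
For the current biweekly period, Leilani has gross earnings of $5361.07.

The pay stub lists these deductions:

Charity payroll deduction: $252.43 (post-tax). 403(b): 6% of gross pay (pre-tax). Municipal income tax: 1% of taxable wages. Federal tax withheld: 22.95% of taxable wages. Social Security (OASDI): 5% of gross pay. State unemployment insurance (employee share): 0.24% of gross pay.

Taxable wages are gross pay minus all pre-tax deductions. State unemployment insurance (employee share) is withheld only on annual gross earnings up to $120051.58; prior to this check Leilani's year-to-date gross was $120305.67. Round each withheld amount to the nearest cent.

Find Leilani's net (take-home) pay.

$3312.00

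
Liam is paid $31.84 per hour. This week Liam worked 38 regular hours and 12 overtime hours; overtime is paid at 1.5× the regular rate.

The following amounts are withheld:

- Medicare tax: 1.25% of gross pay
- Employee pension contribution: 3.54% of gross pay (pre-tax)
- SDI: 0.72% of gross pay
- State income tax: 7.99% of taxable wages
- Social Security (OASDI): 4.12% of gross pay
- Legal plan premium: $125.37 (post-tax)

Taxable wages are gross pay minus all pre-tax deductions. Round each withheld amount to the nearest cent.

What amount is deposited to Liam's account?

$1,348.54

Regular pay: 38 × $31.84 = $1,209.92
Overtime pay: 12 × $31.84 × 1.5 = $573.12
Gross pay = $1,209.92 + $573.12 = $1,783.04
Employee pension contribution: $1,783.04 × 0.0354 = $63.12
Taxable wages = $1,783.04 − $63.12 = $1,719.92
State income tax: $1,719.92 × 0.0799 = $137.42
Medicare tax: $1,783.04 × 0.0125 = $22.29
SDI: $1,783.04 × 0.0072 = $12.84
Social Security (OASDI): $1,783.04 × 0.0412 = $73.46
Legal plan premium: $125.37
Total deductions = $63.12 + $137.42 + $22.29 + $12.84 + $73.46 + $125.37 = $434.50
Net pay = $1,783.04 − $434.50 = $1,348.54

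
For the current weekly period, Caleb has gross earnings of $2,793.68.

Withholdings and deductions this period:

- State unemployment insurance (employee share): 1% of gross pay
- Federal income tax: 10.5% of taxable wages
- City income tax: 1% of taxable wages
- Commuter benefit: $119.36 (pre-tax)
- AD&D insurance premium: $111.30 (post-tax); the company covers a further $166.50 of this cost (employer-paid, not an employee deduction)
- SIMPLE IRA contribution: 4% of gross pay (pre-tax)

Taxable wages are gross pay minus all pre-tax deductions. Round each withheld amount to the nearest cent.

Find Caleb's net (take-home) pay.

$2,128.63

SIMPLE IRA contribution: $2,793.68 × 0.04 = $111.75
Commuter benefit: $119.36
Pre-tax total = $111.75 + $119.36 = $231.11
Taxable wages = $2,793.68 − $231.11 = $2,562.57
Federal income tax: $2,562.57 × 0.105 = $269.07
City income tax: $2,562.57 × 0.01 = $25.63
State unemployment insurance (employee share): $2,793.68 × 0.01 = $27.94
AD&D insurance premium: $111.30
(Employer's $166.50 toward AD&D insurance premium is not withheld from the employee.)
Total deductions = $111.75 + $119.36 + $269.07 + $25.63 + $27.94 + $111.30 = $665.05
Net pay = $2,793.68 − $665.05 = $2,128.63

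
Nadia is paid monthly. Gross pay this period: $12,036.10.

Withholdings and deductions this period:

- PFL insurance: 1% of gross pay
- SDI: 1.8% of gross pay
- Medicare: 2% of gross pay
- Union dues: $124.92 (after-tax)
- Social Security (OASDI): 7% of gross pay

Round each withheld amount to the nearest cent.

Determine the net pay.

$10,490.92

Social Security (OASDI): $12,036.10 × 0.07 = $842.53
PFL insurance: $12,036.10 × 0.01 = $120.36
Medicare: $12,036.10 × 0.02 = $240.72
SDI: $12,036.10 × 0.018 = $216.65
Union dues: $124.92
Total deductions = $842.53 + $120.36 + $240.72 + $216.65 + $124.92 = $1,545.18
Net pay = $12,036.10 − $1,545.18 = $10,490.92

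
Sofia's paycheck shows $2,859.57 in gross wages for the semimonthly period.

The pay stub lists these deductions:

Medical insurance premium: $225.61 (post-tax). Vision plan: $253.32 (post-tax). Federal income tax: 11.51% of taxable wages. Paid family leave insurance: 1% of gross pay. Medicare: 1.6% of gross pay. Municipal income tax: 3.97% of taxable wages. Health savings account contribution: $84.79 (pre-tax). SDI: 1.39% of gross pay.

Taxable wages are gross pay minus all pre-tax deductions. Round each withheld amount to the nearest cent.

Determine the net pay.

$1,752.21

Health savings account contribution: $84.79
Taxable wages = $2,859.57 − $84.79 = $2,774.78
Federal income tax: $2,774.78 × 0.1151 = $319.38
Municipal income tax: $2,774.78 × 0.0397 = $110.16
Medicare: $2,859.57 × 0.016 = $45.75
Paid family leave insurance: $2,859.57 × 0.01 = $28.60
SDI: $2,859.57 × 0.0139 = $39.75
Vision plan: $253.32
Medical insurance premium: $225.61
Total deductions = $84.79 + $319.38 + $110.16 + $45.75 + $28.60 + $39.75 + $253.32 + $225.61 = $1,107.36
Net pay = $2,859.57 − $1,107.36 = $1,752.21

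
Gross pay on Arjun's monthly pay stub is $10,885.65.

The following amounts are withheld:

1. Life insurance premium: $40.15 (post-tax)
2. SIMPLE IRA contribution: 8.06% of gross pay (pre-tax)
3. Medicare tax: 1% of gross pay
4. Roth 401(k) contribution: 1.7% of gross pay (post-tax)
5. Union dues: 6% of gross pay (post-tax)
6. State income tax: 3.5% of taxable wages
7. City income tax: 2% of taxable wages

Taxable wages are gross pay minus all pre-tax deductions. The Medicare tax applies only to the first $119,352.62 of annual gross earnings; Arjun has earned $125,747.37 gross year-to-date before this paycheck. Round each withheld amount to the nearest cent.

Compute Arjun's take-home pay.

$8,579.46

SIMPLE IRA contribution: $10,885.65 × 0.0806 = $877.38
Taxable wages = $10,885.65 − $877.38 = $10,008.27
City income tax: $10,008.27 × 0.02 = $200.17
State income tax: $10,008.27 × 0.035 = $350.29
Medicare tax: annual cap $119,352.62 already reached (YTD $125,747.37), so $0.00
Roth 401(k) contribution: $10,885.65 × 0.017 = $185.06
Life insurance premium: $40.15
Union dues: $10,885.65 × 0.06 = $653.14
Total deductions = $877.38 + $200.17 + $350.29 + $0.00 + $185.06 + $40.15 + $653.14 = $2,306.19
Net pay = $10,885.65 − $2,306.19 = $8,579.46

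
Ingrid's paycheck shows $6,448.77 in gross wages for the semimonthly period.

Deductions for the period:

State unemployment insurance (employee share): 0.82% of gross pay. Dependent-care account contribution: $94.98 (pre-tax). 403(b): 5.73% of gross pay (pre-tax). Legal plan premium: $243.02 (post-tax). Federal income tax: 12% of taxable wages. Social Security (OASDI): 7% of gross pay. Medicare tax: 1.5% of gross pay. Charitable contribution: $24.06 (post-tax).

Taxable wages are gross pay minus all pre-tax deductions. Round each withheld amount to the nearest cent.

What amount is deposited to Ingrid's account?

403(b): $6,448.77 × 0.0573 = $369.51
Dependent-care account contribution: $94.98
Pre-tax total = $369.51 + $94.98 = $464.49
Taxable wages = $6,448.77 − $464.49 = $5,984.28
Federal income tax: $5,984.28 × 0.12 = $718.11
Medicare tax: $6,448.77 × 0.015 = $96.73
State unemployment insurance (employee share): $6,448.77 × 0.0082 = $52.88
Social Security (OASDI): $6,448.77 × 0.07 = $451.41
Charitable contribution: $24.06
Legal plan premium: $243.02
Total deductions = $369.51 + $94.98 + $718.11 + $96.73 + $52.88 + $451.41 + $24.06 + $243.02 = $2,050.70
Net pay = $6,448.77 − $2,050.70 = $4,398.07

$4,398.07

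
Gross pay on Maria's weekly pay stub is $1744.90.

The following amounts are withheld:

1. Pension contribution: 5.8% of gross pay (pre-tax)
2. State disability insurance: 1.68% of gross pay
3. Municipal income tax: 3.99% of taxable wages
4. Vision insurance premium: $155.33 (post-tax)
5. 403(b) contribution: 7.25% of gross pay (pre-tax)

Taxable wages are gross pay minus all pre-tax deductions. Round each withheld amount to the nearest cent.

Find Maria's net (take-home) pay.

403(b) contribution: $1744.90 × 0.0725 = $126.51
Pension contribution: $1744.90 × 0.058 = $101.20
Pre-tax total = $126.51 + $101.20 = $227.71
Taxable wages = $1744.90 − $227.71 = $1517.19
Municipal income tax: $1517.19 × 0.0399 = $60.54
State disability insurance: $1744.90 × 0.0168 = $29.31
Vision insurance premium: $155.33
Total deductions = $126.51 + $101.20 + $60.54 + $29.31 + $155.33 = $472.89
Net pay = $1744.90 − $472.89 = $1272.01

$1272.01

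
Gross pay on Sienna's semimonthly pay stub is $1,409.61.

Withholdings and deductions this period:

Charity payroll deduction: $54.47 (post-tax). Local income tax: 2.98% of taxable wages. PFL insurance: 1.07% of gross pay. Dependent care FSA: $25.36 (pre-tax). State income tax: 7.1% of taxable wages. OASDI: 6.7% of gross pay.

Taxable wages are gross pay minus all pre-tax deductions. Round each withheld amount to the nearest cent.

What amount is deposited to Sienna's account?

$1,080.73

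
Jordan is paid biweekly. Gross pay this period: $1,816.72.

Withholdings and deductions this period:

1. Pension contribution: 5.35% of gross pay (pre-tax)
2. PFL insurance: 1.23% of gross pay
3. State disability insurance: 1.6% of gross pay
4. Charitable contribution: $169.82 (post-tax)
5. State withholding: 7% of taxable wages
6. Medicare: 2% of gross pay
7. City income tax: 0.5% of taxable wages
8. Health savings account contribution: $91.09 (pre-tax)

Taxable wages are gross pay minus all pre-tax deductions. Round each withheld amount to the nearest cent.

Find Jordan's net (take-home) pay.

$1,248.74

Health savings account contribution: $91.09
Pension contribution: $1,816.72 × 0.0535 = $97.19
Pre-tax total = $91.09 + $97.19 = $188.28
Taxable wages = $1,816.72 − $188.28 = $1,628.44
State withholding: $1,628.44 × 0.07 = $113.99
City income tax: $1,628.44 × 0.005 = $8.14
Medicare: $1,816.72 × 0.02 = $36.33
State disability insurance: $1,816.72 × 0.016 = $29.07
PFL insurance: $1,816.72 × 0.0123 = $22.35
Charitable contribution: $169.82
Total deductions = $91.09 + $97.19 + $113.99 + $8.14 + $36.33 + $29.07 + $22.35 + $169.82 = $567.98
Net pay = $1,816.72 − $567.98 = $1,248.74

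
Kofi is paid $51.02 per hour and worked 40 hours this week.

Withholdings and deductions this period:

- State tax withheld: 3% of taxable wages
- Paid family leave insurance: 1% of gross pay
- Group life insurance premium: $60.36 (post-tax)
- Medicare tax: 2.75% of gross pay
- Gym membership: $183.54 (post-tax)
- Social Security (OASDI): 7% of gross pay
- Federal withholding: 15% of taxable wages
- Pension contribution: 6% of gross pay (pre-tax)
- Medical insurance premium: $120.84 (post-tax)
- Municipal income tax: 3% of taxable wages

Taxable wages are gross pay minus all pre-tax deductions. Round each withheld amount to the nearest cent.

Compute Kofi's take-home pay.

$931.37

Gross pay: 40 × $51.02 = $2,040.80
Pension contribution: $2,040.80 × 0.06 = $122.45
Taxable wages = $2,040.80 − $122.45 = $1,918.35
State tax withheld: $1,918.35 × 0.03 = $57.55
Federal withholding: $1,918.35 × 0.15 = $287.75
Municipal income tax: $1,918.35 × 0.03 = $57.55
Medicare tax: $2,040.80 × 0.0275 = $56.12
Social Security (OASDI): $2,040.80 × 0.07 = $142.86
Paid family leave insurance: $2,040.80 × 0.01 = $20.41
Gym membership: $183.54
Group life insurance premium: $60.36
Medical insurance premium: $120.84
Total deductions = $122.45 + $57.55 + $287.75 + $57.55 + $56.12 + $142.86 + $20.41 + $183.54 + $60.36 + $120.84 = $1,109.43
Net pay = $2,040.80 − $1,109.43 = $931.37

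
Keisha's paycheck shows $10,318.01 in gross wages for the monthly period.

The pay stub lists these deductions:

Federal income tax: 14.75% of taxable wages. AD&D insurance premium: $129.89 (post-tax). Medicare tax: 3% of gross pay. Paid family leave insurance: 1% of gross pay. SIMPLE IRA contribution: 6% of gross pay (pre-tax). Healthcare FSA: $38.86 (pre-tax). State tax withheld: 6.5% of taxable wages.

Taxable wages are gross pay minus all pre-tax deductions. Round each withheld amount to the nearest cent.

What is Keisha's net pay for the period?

Healthcare FSA: $38.86
SIMPLE IRA contribution: $10,318.01 × 0.06 = $619.08
Pre-tax total = $38.86 + $619.08 = $657.94
Taxable wages = $10,318.01 − $657.94 = $9,660.07
Federal income tax: $9,660.07 × 0.1475 = $1,424.86
State tax withheld: $9,660.07 × 0.065 = $627.90
Medicare tax: $10,318.01 × 0.03 = $309.54
Paid family leave insurance: $10,318.01 × 0.01 = $103.18
AD&D insurance premium: $129.89
Total deductions = $38.86 + $619.08 + $1,424.86 + $627.90 + $309.54 + $103.18 + $129.89 = $3,253.31
Net pay = $10,318.01 − $3,253.31 = $7,064.70

$7,064.70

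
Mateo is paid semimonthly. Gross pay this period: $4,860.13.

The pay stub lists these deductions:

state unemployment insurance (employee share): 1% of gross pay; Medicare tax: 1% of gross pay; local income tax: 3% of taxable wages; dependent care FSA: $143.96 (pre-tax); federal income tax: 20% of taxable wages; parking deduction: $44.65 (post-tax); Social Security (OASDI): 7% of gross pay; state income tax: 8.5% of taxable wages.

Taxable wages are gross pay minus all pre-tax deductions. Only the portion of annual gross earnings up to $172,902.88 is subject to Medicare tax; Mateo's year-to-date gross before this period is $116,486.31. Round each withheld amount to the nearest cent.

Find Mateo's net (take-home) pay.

Dependent care FSA: $143.96
Taxable wages = $4,860.13 − $143.96 = $4,716.17
State income tax: $4,716.17 × 0.085 = $400.87
Federal income tax: $4,716.17 × 0.2 = $943.23
Local income tax: $4,716.17 × 0.03 = $141.49
Social Security (OASDI): $4,860.13 × 0.07 = $340.21
Medicare tax: cap not yet reached, full $4,860.13 is subject → $4,860.13 × 0.01 = $48.60
State unemployment insurance (employee share): $4,860.13 × 0.01 = $48.60
Parking deduction: $44.65
Total deductions = $143.96 + $400.87 + $943.23 + $141.49 + $340.21 + $48.60 + $48.60 + $44.65 = $2,111.61
Net pay = $4,860.13 − $2,111.61 = $2,748.52

$2,748.52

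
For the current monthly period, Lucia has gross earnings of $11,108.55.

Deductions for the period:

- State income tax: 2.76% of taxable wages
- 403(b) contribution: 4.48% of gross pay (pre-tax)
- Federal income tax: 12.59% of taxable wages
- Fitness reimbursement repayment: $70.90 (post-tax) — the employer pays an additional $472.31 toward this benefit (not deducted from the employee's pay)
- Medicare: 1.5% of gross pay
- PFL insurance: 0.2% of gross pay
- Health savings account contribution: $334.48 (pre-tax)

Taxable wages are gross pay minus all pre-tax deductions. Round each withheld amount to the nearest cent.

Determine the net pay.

403(b) contribution: $11,108.55 × 0.0448 = $497.66
Health savings account contribution: $334.48
Pre-tax total = $497.66 + $334.48 = $832.14
Taxable wages = $11,108.55 − $832.14 = $10,276.41
Federal income tax: $10,276.41 × 0.1259 = $1,293.80
State income tax: $10,276.41 × 0.0276 = $283.63
PFL insurance: $11,108.55 × 0.002 = $22.22
Medicare: $11,108.55 × 0.015 = $166.63
Fitness reimbursement repayment: $70.90
(Employer's $472.31 toward fitness reimbursement repayment is not withheld from the employee.)
Total deductions = $497.66 + $334.48 + $1,293.80 + $283.63 + $22.22 + $166.63 + $70.90 = $2,669.32
Net pay = $11,108.55 − $2,669.32 = $8,439.23

$8,439.23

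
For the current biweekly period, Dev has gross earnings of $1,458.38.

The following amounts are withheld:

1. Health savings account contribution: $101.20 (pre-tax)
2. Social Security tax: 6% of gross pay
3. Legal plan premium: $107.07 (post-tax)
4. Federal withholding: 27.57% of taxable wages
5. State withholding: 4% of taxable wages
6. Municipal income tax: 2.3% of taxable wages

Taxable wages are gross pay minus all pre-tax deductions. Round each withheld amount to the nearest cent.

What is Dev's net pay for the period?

$702.93

Health savings account contribution: $101.20
Taxable wages = $1,458.38 − $101.20 = $1,357.18
Federal withholding: $1,357.18 × 0.2757 = $374.17
State withholding: $1,357.18 × 0.04 = $54.29
Municipal income tax: $1,357.18 × 0.023 = $31.22
Social Security tax: $1,458.38 × 0.06 = $87.50
Legal plan premium: $107.07
Total deductions = $101.20 + $374.17 + $54.29 + $31.22 + $87.50 + $107.07 = $755.45
Net pay = $1,458.38 − $755.45 = $702.93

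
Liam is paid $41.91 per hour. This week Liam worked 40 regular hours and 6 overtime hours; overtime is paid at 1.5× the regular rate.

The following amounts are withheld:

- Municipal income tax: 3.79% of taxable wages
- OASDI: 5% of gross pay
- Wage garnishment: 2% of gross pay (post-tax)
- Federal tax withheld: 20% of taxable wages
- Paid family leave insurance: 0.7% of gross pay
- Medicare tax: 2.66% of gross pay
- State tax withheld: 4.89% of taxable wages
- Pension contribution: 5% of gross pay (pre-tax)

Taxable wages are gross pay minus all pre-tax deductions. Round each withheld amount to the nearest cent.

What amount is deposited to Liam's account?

$1,178.63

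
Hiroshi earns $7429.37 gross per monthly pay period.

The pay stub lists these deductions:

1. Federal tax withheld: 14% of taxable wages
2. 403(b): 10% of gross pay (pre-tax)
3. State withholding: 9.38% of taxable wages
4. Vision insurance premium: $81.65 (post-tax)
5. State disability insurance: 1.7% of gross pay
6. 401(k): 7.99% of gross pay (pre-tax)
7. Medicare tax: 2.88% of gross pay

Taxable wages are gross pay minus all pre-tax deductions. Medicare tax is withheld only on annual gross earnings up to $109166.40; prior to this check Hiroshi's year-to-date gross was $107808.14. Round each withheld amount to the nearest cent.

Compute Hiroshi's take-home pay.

401(k): $7429.37 × 0.0799 = $593.61
403(b): $7429.37 × 0.1 = $742.94
Pre-tax total = $593.61 + $742.94 = $1336.55
Taxable wages = $7429.37 − $1336.55 = $6092.82
Federal tax withheld: $6092.82 × 0.14 = $852.99
State withholding: $6092.82 × 0.0938 = $571.51
Medicare tax: only $109166.40 − $107808.14 = $1358.26 of this check is subject → $1358.26 × 0.0288 = $39.12
State disability insurance: $7429.37 × 0.017 = $126.30
Vision insurance premium: $81.65
Total deductions = $593.61 + $742.94 + $852.99 + $571.51 + $39.12 + $126.30 + $81.65 = $3008.12
Net pay = $7429.37 − $3008.12 = $4421.25

$4421.25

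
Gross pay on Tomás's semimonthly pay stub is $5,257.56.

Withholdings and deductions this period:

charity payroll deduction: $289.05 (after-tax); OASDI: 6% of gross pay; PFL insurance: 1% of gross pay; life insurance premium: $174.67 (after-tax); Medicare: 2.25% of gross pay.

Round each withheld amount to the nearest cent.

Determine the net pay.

$4,307.51

PFL insurance: $5,257.56 × 0.01 = $52.58
Medicare: $5,257.56 × 0.0225 = $118.30
OASDI: $5,257.56 × 0.06 = $315.45
Charity payroll deduction: $289.05
Life insurance premium: $174.67
Total deductions = $52.58 + $118.30 + $315.45 + $289.05 + $174.67 = $950.05
Net pay = $5,257.56 − $950.05 = $4,307.51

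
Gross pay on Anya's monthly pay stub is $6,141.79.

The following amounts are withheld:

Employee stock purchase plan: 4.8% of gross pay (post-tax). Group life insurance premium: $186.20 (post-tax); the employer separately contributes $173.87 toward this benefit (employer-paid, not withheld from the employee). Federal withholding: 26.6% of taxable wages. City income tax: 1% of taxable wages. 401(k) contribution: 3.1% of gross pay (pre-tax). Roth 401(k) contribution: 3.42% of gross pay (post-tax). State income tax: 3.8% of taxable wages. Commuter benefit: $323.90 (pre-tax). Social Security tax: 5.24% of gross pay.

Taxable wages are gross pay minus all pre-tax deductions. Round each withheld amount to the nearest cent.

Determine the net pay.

401(k) contribution: $6,141.79 × 0.031 = $190.40
Commuter benefit: $323.90
Pre-tax total = $190.40 + $323.90 = $514.30
Taxable wages = $6,141.79 − $514.30 = $5,627.49
State income tax: $5,627.49 × 0.038 = $213.84
Federal withholding: $5,627.49 × 0.266 = $1,496.91
City income tax: $5,627.49 × 0.01 = $56.27
Social Security tax: $6,141.79 × 0.0524 = $321.83
Employee stock purchase plan: $6,141.79 × 0.048 = $294.81
Roth 401(k) contribution: $6,141.79 × 0.0342 = $210.05
Group life insurance premium: $186.20
(Employer's $173.87 toward group life insurance premium is not withheld from the employee.)
Total deductions = $190.40 + $323.90 + $213.84 + $1,496.91 + $56.27 + $321.83 + $294.81 + $210.05 + $186.20 = $3,294.21
Net pay = $6,141.79 − $3,294.21 = $2,847.58

$2,847.58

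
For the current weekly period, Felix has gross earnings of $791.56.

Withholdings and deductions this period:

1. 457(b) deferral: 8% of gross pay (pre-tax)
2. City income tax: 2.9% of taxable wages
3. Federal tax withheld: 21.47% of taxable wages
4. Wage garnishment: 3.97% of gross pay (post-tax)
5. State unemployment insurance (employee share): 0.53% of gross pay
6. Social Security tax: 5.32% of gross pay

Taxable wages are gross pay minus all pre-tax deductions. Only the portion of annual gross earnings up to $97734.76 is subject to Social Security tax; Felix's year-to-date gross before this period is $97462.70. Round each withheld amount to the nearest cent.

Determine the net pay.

$500.68

457(b) deferral: $791.56 × 0.08 = $63.32
Taxable wages = $791.56 − $63.32 = $728.24
Federal tax withheld: $728.24 × 0.2147 = $156.35
City income tax: $728.24 × 0.029 = $21.12
State unemployment insurance (employee share): $791.56 × 0.0053 = $4.20
Social Security tax: only $97734.76 − $97462.70 = $272.06 of this check is subject → $272.06 × 0.0532 = $14.47
Wage garnishment: $791.56 × 0.0397 = $31.42
Total deductions = $63.32 + $156.35 + $21.12 + $4.20 + $14.47 + $31.42 = $290.88
Net pay = $791.56 − $290.88 = $500.68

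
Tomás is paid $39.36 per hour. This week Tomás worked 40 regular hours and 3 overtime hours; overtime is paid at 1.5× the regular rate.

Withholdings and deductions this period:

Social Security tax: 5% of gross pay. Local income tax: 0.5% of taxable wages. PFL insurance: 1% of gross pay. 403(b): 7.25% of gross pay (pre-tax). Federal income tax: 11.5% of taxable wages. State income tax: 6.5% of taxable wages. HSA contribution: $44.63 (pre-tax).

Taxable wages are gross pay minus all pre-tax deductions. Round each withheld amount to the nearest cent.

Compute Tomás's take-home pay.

$1182.52

Regular pay: 40 × $39.36 = $1574.40
Overtime pay: 3 × $39.36 × 1.5 = $177.12
Gross pay = $1574.40 + $177.12 = $1751.52
403(b): $1751.52 × 0.0725 = $126.99
HSA contribution: $44.63
Pre-tax total = $126.99 + $44.63 = $171.62
Taxable wages = $1751.52 − $171.62 = $1579.90
Local income tax: $1579.90 × 0.005 = $7.90
Federal income tax: $1579.90 × 0.115 = $181.69
State income tax: $1579.90 × 0.065 = $102.69
PFL insurance: $1751.52 × 0.01 = $17.52
Social Security tax: $1751.52 × 0.05 = $87.58
Total deductions = $126.99 + $44.63 + $7.90 + $181.69 + $102.69 + $17.52 + $87.58 = $569.00
Net pay = $1751.52 − $569.00 = $1182.52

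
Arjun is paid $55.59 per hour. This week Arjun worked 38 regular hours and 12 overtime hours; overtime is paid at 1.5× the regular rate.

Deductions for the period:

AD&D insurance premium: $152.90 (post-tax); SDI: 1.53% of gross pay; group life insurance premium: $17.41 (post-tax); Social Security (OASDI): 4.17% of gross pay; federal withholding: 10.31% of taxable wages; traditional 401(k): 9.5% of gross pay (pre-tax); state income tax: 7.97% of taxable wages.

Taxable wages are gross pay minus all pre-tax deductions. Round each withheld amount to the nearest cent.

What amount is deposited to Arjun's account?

$1,954.55

Regular pay: 38 × $55.59 = $2,112.42
Overtime pay: 12 × $55.59 × 1.5 = $1,000.62
Gross pay = $2,112.42 + $1,000.62 = $3,113.04
Traditional 401(k): $3,113.04 × 0.095 = $295.74
Taxable wages = $3,113.04 − $295.74 = $2,817.30
State income tax: $2,817.30 × 0.0797 = $224.54
Federal withholding: $2,817.30 × 0.1031 = $290.46
Social Security (OASDI): $3,113.04 × 0.0417 = $129.81
SDI: $3,113.04 × 0.0153 = $47.63
AD&D insurance premium: $152.90
Group life insurance premium: $17.41
Total deductions = $295.74 + $224.54 + $290.46 + $129.81 + $47.63 + $152.90 + $17.41 = $1,158.49
Net pay = $3,113.04 − $1,158.49 = $1,954.55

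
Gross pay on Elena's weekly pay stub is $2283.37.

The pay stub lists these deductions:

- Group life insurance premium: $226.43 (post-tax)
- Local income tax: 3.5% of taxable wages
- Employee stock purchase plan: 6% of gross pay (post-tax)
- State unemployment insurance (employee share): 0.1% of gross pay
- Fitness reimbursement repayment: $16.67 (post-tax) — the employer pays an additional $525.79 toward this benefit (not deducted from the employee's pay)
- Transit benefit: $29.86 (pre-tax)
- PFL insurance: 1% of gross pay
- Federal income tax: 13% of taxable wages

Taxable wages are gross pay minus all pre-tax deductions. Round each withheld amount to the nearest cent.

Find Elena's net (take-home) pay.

Transit benefit: $29.86
Taxable wages = $2283.37 − $29.86 = $2253.51
Local income tax: $2253.51 × 0.035 = $78.87
Federal income tax: $2253.51 × 0.13 = $292.96
State unemployment insurance (employee share): $2283.37 × 0.001 = $2.28
PFL insurance: $2283.37 × 0.01 = $22.83
Fitness reimbursement repayment: $16.67
Employee stock purchase plan: $2283.37 × 0.06 = $137.00
Group life insurance premium: $226.43
(Employer's $525.79 toward fitness reimbursement repayment is not withheld from the employee.)
Total deductions = $29.86 + $78.87 + $292.96 + $2.28 + $22.83 + $16.67 + $137.00 + $226.43 = $806.90
Net pay = $2283.37 − $806.90 = $1476.47

$1476.47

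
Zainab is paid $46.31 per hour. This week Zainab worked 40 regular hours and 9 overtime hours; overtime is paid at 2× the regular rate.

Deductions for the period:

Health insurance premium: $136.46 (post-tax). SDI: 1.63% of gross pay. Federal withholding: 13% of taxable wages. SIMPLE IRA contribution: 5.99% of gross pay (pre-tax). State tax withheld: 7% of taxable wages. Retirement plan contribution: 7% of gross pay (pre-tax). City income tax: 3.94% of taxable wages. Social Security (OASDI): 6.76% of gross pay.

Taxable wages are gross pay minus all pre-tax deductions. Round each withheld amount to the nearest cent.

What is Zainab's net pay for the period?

Regular pay: 40 × $46.31 = $1,852.40
Overtime pay: 9 × $46.31 × 2 = $833.58
Gross pay = $1,852.40 + $833.58 = $2,685.98
SIMPLE IRA contribution: $2,685.98 × 0.0599 = $160.89
Retirement plan contribution: $2,685.98 × 0.07 = $188.02
Pre-tax total = $160.89 + $188.02 = $348.91
Taxable wages = $2,685.98 − $348.91 = $2,337.07
Federal withholding: $2,337.07 × 0.13 = $303.82
State tax withheld: $2,337.07 × 0.07 = $163.59
City income tax: $2,337.07 × 0.0394 = $92.08
Social Security (OASDI): $2,685.98 × 0.0676 = $181.57
SDI: $2,685.98 × 0.0163 = $43.78
Health insurance premium: $136.46
Total deductions = $160.89 + $188.02 + $303.82 + $163.59 + $92.08 + $181.57 + $43.78 + $136.46 = $1,270.21
Net pay = $2,685.98 − $1,270.21 = $1,415.77

$1,415.77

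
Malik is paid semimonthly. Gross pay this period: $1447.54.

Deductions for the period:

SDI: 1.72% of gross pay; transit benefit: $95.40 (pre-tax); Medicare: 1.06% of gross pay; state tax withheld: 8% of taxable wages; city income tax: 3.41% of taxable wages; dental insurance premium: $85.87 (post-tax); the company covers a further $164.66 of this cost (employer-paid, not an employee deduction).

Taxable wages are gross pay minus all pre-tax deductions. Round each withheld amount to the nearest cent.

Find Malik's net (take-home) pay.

$1071.75

Transit benefit: $95.40
Taxable wages = $1447.54 − $95.40 = $1352.14
City income tax: $1352.14 × 0.0341 = $46.11
State tax withheld: $1352.14 × 0.08 = $108.17
SDI: $1447.54 × 0.0172 = $24.90
Medicare: $1447.54 × 0.0106 = $15.34
Dental insurance premium: $85.87
(Employer's $164.66 toward dental insurance premium is not withheld from the employee.)
Total deductions = $95.40 + $46.11 + $108.17 + $24.90 + $15.34 + $85.87 = $375.79
Net pay = $1447.54 − $375.79 = $1071.75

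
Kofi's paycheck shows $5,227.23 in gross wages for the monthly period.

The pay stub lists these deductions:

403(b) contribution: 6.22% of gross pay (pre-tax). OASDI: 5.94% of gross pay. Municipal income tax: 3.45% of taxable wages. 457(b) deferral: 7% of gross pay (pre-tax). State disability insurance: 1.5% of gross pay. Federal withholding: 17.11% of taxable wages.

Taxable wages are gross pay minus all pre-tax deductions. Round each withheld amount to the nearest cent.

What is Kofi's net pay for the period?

403(b) contribution: $5,227.23 × 0.0622 = $325.13
457(b) deferral: $5,227.23 × 0.07 = $365.91
Pre-tax total = $325.13 + $365.91 = $691.04
Taxable wages = $5,227.23 − $691.04 = $4,536.19
Municipal income tax: $4,536.19 × 0.0345 = $156.50
Federal withholding: $4,536.19 × 0.1711 = $776.14
State disability insurance: $5,227.23 × 0.015 = $78.41
OASDI: $5,227.23 × 0.0594 = $310.50
Total deductions = $325.13 + $365.91 + $156.50 + $776.14 + $78.41 + $310.50 = $2,012.59
Net pay = $5,227.23 − $2,012.59 = $3,214.64

$3,214.64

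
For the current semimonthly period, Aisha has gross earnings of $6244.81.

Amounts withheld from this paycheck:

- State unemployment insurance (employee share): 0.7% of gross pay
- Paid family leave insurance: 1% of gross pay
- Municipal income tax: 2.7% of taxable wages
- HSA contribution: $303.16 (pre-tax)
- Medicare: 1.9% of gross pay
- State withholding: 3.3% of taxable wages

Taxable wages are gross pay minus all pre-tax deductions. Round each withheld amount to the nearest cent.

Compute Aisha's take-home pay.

HSA contribution: $303.16
Taxable wages = $6244.81 − $303.16 = $5941.65
State withholding: $5941.65 × 0.033 = $196.07
Municipal income tax: $5941.65 × 0.027 = $160.42
Medicare: $6244.81 × 0.019 = $118.65
State unemployment insurance (employee share): $6244.81 × 0.007 = $43.71
Paid family leave insurance: $6244.81 × 0.01 = $62.45
Total deductions = $303.16 + $196.07 + $160.42 + $118.65 + $43.71 + $62.45 = $884.46
Net pay = $6244.81 − $884.46 = $5360.35

$5360.35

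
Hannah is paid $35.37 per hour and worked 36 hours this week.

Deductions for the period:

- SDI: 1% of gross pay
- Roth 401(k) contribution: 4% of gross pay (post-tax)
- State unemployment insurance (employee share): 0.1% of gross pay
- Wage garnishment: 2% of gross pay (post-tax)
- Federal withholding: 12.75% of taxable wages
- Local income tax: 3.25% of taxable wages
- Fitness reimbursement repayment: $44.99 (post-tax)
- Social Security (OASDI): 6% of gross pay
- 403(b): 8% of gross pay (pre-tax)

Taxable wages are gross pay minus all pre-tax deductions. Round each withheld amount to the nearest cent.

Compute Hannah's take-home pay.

$772.23

Gross pay: 36 × $35.37 = $1,273.32
403(b): $1,273.32 × 0.08 = $101.87
Taxable wages = $1,273.32 − $101.87 = $1,171.45
Federal withholding: $1,171.45 × 0.1275 = $149.36
Local income tax: $1,171.45 × 0.0325 = $38.07
Social Security (OASDI): $1,273.32 × 0.06 = $76.40
SDI: $1,273.32 × 0.01 = $12.73
State unemployment insurance (employee share): $1,273.32 × 0.001 = $1.27
Roth 401(k) contribution: $1,273.32 × 0.04 = $50.93
Wage garnishment: $1,273.32 × 0.02 = $25.47
Fitness reimbursement repayment: $44.99
Total deductions = $101.87 + $149.36 + $38.07 + $76.40 + $12.73 + $1.27 + $50.93 + $25.47 + $44.99 = $501.09
Net pay = $1,273.32 − $501.09 = $772.23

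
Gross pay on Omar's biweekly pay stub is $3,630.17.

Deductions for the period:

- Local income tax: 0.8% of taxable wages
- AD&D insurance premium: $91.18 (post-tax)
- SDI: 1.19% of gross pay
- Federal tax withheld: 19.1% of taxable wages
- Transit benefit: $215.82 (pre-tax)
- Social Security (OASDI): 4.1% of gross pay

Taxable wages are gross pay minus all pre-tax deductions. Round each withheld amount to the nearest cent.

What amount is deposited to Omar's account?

$2,451.68

Transit benefit: $215.82
Taxable wages = $3,630.17 − $215.82 = $3,414.35
Local income tax: $3,414.35 × 0.008 = $27.31
Federal tax withheld: $3,414.35 × 0.191 = $652.14
SDI: $3,630.17 × 0.0119 = $43.20
Social Security (OASDI): $3,630.17 × 0.041 = $148.84
AD&D insurance premium: $91.18
Total deductions = $215.82 + $27.31 + $652.14 + $43.20 + $148.84 + $91.18 = $1,178.49
Net pay = $3,630.17 − $1,178.49 = $2,451.68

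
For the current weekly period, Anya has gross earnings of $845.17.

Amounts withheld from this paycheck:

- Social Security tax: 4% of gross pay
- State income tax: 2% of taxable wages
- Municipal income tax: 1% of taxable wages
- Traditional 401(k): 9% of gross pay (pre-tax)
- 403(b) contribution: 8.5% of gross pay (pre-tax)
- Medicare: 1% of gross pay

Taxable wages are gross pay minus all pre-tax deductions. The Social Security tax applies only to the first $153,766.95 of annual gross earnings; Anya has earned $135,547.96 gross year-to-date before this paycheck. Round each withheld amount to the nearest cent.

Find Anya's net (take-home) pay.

Traditional 401(k): $845.17 × 0.09 = $76.07
403(b) contribution: $845.17 × 0.085 = $71.84
Pre-tax total = $76.07 + $71.84 = $147.91
Taxable wages = $845.17 − $147.91 = $697.26
Municipal income tax: $697.26 × 0.01 = $6.97
State income tax: $697.26 × 0.02 = $13.95
Social Security tax: cap not yet reached, full $845.17 is subject → $845.17 × 0.04 = $33.81
Medicare: $845.17 × 0.01 = $8.45
Total deductions = $76.07 + $71.84 + $6.97 + $13.95 + $33.81 + $8.45 = $211.09
Net pay = $845.17 − $211.09 = $634.08

$634.08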